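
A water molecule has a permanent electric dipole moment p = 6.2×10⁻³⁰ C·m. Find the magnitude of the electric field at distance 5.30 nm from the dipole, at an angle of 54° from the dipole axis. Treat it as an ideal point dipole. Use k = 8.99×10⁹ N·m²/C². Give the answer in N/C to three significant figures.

At angle θ the dipole field magnitude is E = (kp/r³)·√(1 + 3cos²θ).
kp/r³ = (8.99×10⁹)(6.20×10⁻³⁰) / (5.30×10⁻⁹)³ = 3.744×10⁵ N/C.
√(1 + 3cos²54°) = √(1 + 3·0.3455) = √2.0365 ≈ 1.4271.
E ≈ 3.744×10⁵ × 1.427 = 5.343×10⁵ N/C.

E ≈ 5.34×10⁵ N/C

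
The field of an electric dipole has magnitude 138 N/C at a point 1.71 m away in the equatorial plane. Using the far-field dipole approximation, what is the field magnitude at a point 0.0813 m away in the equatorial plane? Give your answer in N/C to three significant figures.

Dipole fields scale as 1/r³ in the far field; the geometry is the same at both points.
E₂ = E₁ · (r₁/r₂)³ = 138 · (1.71/0.0813)³.
(r₁/r₂)³ = (21.03)³ = 9305.
E₂ ≈ 1.284×10⁶ N/C.

E ≈ 1.28×10⁶ N/C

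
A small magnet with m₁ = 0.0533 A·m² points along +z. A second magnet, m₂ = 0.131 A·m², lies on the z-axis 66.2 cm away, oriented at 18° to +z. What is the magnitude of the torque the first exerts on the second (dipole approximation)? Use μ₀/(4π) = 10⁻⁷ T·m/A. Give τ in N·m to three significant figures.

Dipole B is on the axis of dipole A, so B₁ there is axial: B₁ = (μ₀/4π)·2m₁/r³ along +z.
B₁ = 2(10⁻⁷)(0.0533)/(0.662)³ = 3.674×10⁻⁸ T.
τ = m₂ B₁ sinθ.
τ = (0.131)(3.674×10⁻⁸)·sin18° = 1.487×10⁻⁹ N·m.

τ ≈ 1.49×10⁻⁹ N·m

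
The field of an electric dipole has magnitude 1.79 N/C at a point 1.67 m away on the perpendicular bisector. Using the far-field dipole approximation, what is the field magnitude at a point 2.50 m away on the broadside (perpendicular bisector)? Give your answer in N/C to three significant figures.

E ≈ 0.534 N/C

Dipole fields scale as 1/r³ in the far field; the geometry is the same at both points.
E₂ = E₁ · (r₁/r₂)³ = 1.79 · (1.67/2.50)³.
(r₁/r₂)³ = (0.668)³ = 0.2981.
E₂ ≈ 0.5336 N/C.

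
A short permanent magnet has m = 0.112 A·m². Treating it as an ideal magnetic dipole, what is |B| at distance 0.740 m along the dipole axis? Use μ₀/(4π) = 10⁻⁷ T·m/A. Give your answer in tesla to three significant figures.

On axis B = (μ₀/4π)·2m/r³.
B = 2·(10⁻⁷)·(0.112) / (0.740)³ = 5.528×10⁻⁸ T.

B ≈ 5.53×10⁻⁸ T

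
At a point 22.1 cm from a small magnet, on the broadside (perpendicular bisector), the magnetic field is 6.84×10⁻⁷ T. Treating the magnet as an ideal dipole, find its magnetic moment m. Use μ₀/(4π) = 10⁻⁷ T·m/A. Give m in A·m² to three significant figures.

m ≈ 0.0738 A·m²

In the equatorial plane B = (μ₀/4π)·m/r³, so m = Br³·4π/(μ₀).
m = (6.84×10⁻⁷)·(0.221)³ / (10⁻⁷) = 0.07383 A·m².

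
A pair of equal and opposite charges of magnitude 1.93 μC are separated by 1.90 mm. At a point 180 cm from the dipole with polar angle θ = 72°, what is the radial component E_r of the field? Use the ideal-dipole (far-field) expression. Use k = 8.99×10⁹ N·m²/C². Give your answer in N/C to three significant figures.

E_r ≈ 3.49 N/C

Dipole moment p = qd = (1.93×10⁻⁶ C)(0.00190 m) = 3.667×10⁻⁹ C·m.
For a dipole, E_r = (2kp cosθ)/r³.
kp/r³ = (8.99×10⁹)(3.667×10⁻⁹)/(1.80)³ = 5.653 N/C.
E_r = 2·5.653·cos72° = 3.494 N/C.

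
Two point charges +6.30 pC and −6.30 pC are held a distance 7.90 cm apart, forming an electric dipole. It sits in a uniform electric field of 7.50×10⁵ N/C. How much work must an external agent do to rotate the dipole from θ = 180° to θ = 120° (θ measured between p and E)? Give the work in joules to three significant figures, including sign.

W ≈ -1.87×10⁻⁷ J

Dipole moment p = qd = (6.30×10⁻¹² C)(0.0790 m) = 4.977×10⁻¹³ C·m.
W_ext = ΔU = U(θ₂) − U(θ₁) = −pE cosθ₂ − (−pE cosθ₁) = pE(cosθ₁ − cosθ₂).
W = (4.977×10⁻¹³)(7.50×10⁵)·(cos180° − cos120°) = (3.733×10⁻⁷)·(-0.5000) = -1.866×10⁻⁷ J.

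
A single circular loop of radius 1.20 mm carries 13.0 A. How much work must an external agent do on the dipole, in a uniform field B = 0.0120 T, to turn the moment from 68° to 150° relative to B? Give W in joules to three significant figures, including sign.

W ≈ 8.76×10⁻⁷ J

Magnetic moment m = IA = Iπa² = (13.0)·π·(0.00120)² = 5.881×10⁻⁵ A·m².
W_ext = ΔU = −mB cosθ₂ + mB cosθ₁ = mB(cosθ₁ − cosθ₂).
W = (5.881×10⁻⁵)(0.0120)·(cos68° − cos150°) = (7.057×10⁻⁷)·(+1.2406) = 8.755×10⁻⁷ J.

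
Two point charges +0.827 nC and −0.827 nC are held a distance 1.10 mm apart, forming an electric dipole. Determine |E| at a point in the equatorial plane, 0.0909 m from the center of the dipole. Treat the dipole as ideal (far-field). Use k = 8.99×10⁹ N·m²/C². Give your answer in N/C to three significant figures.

E ≈ 10.9 N/C

Dipole moment p = qd = (8.27×10⁻¹⁰ C)(0.00110 m) = 9.097×10⁻¹³ C·m.
On the perpendicular bisector E = kp/r³ (half the axial value at the same distance).
E = (8.99×10⁹)(9.097×10⁻¹³) / (0.0909)³ = 10.89 N/C.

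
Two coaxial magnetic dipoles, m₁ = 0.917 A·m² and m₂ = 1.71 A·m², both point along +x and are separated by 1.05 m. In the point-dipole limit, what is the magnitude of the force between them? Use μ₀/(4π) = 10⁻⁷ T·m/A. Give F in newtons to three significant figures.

On-axis B of dipole 1: B = (μ₀/4π)·2m₁/r³. Force on dipole 2: F = m₂·dB/dr.
dB/dr = −(μ₀/4π)·6m₁/r⁴, so |F| = (μ₀/4π)·6m₁m₂/r⁴.
F = 6(10⁻⁷)(0.917)(1.71)/(1.05)⁴ = 7.740×10⁻⁷ N.

F ≈ 7.74×10⁻⁷ N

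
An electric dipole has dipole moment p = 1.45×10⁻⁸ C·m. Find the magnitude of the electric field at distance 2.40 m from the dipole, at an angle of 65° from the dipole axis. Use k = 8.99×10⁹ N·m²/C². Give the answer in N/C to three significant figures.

E ≈ 11.7 N/C

At angle θ the dipole field magnitude is E = (kp/r³)·√(1 + 3cos²θ).
kp/r³ = (8.99×10⁹)(1.45×10⁻⁸) / (2.40)³ = 9.430 N/C.
√(1 + 3cos²65°) = √(1 + 3·0.1786) = √1.5358 ≈ 1.2393.
E ≈ 9.430 × 1.239 = 11.69 N/C.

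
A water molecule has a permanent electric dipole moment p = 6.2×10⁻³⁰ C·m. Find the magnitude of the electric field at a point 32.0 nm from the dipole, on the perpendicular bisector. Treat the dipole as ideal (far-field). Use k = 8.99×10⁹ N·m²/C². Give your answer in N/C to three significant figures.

E ≈ 1700 N/C

In the equatorial plane E = kp/r³.
E = (8.99×10⁹)(6.20×10⁻³⁰) / (3.20×10⁻⁸)³ = 1701 N/C.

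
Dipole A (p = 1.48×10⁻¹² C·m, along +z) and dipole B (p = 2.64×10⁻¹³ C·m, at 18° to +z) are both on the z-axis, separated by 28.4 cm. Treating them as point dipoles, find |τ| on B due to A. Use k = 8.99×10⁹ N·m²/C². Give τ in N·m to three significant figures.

The second dipole sits on the axis of the first, so the field there is axial: E₁ = 2kp₁/r³ along +z.
E₁ = 2(8.99×10⁹)(1.48×10⁻¹²)/(0.284)³ = 1.162 N/C.
Torque on the second dipole: τ = p₂ E₁ sinθ.
τ = (2.64×10⁻¹³)(1.162)·sin18° = 9.477×10⁻¹⁴ N·m.

τ ≈ 9.48×10⁻¹⁴ N·m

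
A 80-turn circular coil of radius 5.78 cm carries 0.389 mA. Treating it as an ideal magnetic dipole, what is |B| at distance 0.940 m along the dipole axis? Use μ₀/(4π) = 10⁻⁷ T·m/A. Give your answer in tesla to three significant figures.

m = NIA = NIπa² = 80·(3.89×10⁻⁴)·π·(0.0578)² = 3.266×10⁻⁴ A·m².
On axis B = (μ₀/4π)·2m/r³.
B = 2·(10⁻⁷)·(3.266×10⁻⁴) / (0.940)³ = 7.864×10⁻¹¹ T.

B ≈ 7.86×10⁻¹¹ T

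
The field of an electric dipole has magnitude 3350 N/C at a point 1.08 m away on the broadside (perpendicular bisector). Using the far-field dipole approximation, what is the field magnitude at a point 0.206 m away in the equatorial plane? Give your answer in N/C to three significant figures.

E ≈ 4.83×10⁵ N/C

Dipole fields scale as 1/r³ in the far field; the geometry is the same at both points.
E₂ = E₁ · (r₁/r₂)³ = 3350 · (1.08/0.206)³.
(r₁/r₂)³ = (5.243)³ = 144.1.
E₂ ≈ 4.827×10⁵ N/C.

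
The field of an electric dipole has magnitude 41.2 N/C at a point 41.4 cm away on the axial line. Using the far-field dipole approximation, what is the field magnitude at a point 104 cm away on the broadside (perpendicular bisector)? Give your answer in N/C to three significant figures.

E ≈ 1.30 N/C

Dipole fields scale as 1/r³ in the far field.
The axial field is twice the equatorial field at the same r, so the geometry factor is 1/2.
E₂ = E₁ · (1/2) · (r₁/r₂)³ = 41.2 · 0.5 · (41.4/104)³.
(r₁/r₂)³ = (0.3981)³ = 0.06308.
E₂ ≈ 1.299 N/C.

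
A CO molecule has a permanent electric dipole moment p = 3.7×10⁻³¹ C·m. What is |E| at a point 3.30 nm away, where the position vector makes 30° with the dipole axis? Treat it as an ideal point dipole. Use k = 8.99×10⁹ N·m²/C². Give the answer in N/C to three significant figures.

At angle θ the dipole field magnitude is E = (kp/r³)·√(1 + 3cos²θ).
kp/r³ = (8.99×10⁹)(3.70×10⁻³¹) / (3.30×10⁻⁹)³ = 9.256×10⁴ N/C.
√(1 + 3cos²30°) = √(1 + 3·0.7500) = √3.2500 ≈ 1.8028.
E ≈ 9.256×10⁴ × 1.803 = 1.669×10⁵ N/C.

E ≈ 1.67×10⁵ N/C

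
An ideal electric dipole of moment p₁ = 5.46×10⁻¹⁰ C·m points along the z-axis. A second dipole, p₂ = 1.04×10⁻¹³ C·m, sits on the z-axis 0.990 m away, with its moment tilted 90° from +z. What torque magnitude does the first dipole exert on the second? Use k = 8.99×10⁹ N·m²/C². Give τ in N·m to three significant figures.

τ ≈ 1.05×10⁻¹² N·m

The second dipole sits on the axis of the first, so the field there is axial: E₁ = 2kp₁/r³ along +z.
E₁ = 2(8.99×10⁹)(5.46×10⁻¹⁰)/(0.990)³ = 10.12 N/C.
Torque on the second dipole: τ = p₂ E₁ sinθ.
τ = (1.04×10⁻¹³)(10.12)·sin90° = 1.052×10⁻¹² N·m.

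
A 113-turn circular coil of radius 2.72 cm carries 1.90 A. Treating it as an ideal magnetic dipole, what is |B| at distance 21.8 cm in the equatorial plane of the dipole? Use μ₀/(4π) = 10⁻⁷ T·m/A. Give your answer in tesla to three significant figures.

m = NIA = NIπa² = 113·(1.90)·π·(0.0272)² = 0.499 A·m².
In the equatorial plane B = (μ₀/4π)·m/r³ (half the axial value).
B = (10⁻⁷)·(0.499) / (0.218)³ = 4.816×10⁻⁶ T.

B ≈ 4.82×10⁻⁶ T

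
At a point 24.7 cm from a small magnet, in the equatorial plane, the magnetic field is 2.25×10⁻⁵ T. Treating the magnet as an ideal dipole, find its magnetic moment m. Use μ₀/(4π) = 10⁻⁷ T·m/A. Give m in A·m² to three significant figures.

m ≈ 3.39 A·m²

In the equatorial plane B = (μ₀/4π)·m/r³, so m = Br³·4π/(μ₀).
m = (2.25×10⁻⁵)·(0.247)³ / (10⁻⁷) = 3.391 A·m².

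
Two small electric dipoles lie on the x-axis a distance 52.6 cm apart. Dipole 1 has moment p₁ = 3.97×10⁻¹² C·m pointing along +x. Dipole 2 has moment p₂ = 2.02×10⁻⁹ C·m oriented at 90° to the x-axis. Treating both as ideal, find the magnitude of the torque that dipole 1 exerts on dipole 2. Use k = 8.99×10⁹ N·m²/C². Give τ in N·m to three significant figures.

τ ≈ 9.91×10⁻¹⁰ N·m

The second dipole sits on the axis of the first, so the field there is axial: E₁ = 2kp₁/r³ along +x.
E₁ = 2(8.99×10⁹)(3.97×10⁻¹²)/(0.526)³ = 0.4905 N/C.
Torque on the second dipole: τ = p₂ E₁ sinθ.
τ = (2.02×10⁻⁹)(0.4905)·sin90° = 9.908×10⁻¹⁰ N·m.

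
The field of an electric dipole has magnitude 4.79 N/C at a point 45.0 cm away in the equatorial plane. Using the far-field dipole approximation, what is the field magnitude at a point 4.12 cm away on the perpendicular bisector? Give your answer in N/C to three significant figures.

Dipole fields scale as 1/r³ in the far field; the geometry is the same at both points.
E₂ = E₁ · (r₁/r₂)³ = 4.79 · (45.0/4.12)³.
(r₁/r₂)³ = (10.92)³ = 1303.
E₂ ≈ 6241 N/C.

E ≈ 6240 N/C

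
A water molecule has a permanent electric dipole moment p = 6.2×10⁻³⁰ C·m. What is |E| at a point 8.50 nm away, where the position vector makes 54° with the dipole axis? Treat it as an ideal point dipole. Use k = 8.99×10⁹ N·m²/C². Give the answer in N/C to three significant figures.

At angle θ the dipole field magnitude is E = (kp/r³)·√(1 + 3cos²θ).
kp/r³ = (8.99×10⁹)(6.20×10⁻³⁰) / (8.50×10⁻⁹)³ = 9.076×10⁴ N/C.
√(1 + 3cos²54°) = √(1 + 3·0.3455) = √2.0365 ≈ 1.4271.
E ≈ 9.076×10⁴ × 1.427 = 1.295×10⁵ N/C.

E ≈ 1.30×10⁵ N/C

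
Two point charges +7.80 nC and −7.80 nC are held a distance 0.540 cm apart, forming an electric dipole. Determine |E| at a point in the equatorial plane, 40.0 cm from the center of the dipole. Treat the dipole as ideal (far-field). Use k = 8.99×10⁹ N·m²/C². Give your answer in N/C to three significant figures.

Dipole moment p = qd = (7.80×10⁻⁹ C)(0.00540 m) = 4.212×10⁻¹¹ C·m.
On the perpendicular bisector E = kp/r³ (half the axial value at the same distance).
E = (8.99×10⁹)(4.212×10⁻¹¹) / (0.400)³ = 5.917 N/C.

E ≈ 5.92 N/C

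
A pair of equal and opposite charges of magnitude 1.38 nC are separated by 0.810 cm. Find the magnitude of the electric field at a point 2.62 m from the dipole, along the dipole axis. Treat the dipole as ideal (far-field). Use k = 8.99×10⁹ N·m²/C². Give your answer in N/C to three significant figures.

E ≈ 0.0112 N/C

Dipole moment p = qd = (1.38×10⁻⁹ C)(0.00810 m) = 1.118×10⁻¹¹ C·m.
On the dipole axis E = 2kp/r³.
E = 2·(8.99×10⁹)(1.118×10⁻¹¹) / (2.62)³ = 0.01118 N/C.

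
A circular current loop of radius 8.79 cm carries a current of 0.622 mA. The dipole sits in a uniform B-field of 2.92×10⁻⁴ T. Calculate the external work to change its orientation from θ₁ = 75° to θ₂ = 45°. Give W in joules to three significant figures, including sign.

W ≈ -1.98×10⁻⁹ J

Magnetic moment m = IA = Iπa² = (6.22×10⁻⁴)·π·(0.0879)² = 1.51×10⁻⁵ A·m².
W_ext = ΔU = −mB cosθ₂ + mB cosθ₁ = mB(cosθ₁ − cosθ₂).
W = (1.51×10⁻⁵)(2.92×10⁻⁴)·(cos75° − cos45°) = (4.409×10⁻⁹)·(-0.4483) = -1.977×10⁻⁹ J.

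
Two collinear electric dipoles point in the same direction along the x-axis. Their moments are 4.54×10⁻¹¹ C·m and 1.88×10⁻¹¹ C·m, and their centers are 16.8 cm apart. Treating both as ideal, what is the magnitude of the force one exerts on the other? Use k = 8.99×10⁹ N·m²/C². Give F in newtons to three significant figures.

On-axis field of dipole 1 at distance r: E = 2kp₁/r³. Force on dipole 2 is F = p₂·dE/dr (gradient along axis).
dE/dr = −6kp₁/r⁴, so |F| = 6kp₁p₂/r⁴ (attractive for aligned moments).
F = 6(8.99×10⁹)(4.54×10⁻¹¹)(1.88×10⁻¹¹)/(0.168)⁴ = 5.779×10⁻⁸ N.

F ≈ 5.78×10⁻⁸ N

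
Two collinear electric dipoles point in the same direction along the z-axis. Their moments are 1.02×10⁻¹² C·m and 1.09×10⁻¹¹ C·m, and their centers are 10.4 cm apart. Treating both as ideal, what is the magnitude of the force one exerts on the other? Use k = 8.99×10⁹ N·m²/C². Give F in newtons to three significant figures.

F ≈ 5.13×10⁻⁹ N

On-axis field of dipole 1 at distance r: E = 2kp₁/r³. Force on dipole 2 is F = p₂·dE/dr (gradient along axis).
dE/dr = −6kp₁/r⁴, so |F| = 6kp₁p₂/r⁴ (attractive for aligned moments).
F = 6(8.99×10⁹)(1.02×10⁻¹²)(1.09×10⁻¹¹)/(0.104)⁴ = 5.126×10⁻⁹ N.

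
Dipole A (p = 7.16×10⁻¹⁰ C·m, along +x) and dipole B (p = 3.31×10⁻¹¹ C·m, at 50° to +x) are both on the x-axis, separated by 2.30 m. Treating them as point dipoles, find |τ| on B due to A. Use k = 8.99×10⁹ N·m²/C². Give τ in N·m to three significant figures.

τ ≈ 2.68×10⁻¹¹ N·m

The second dipole sits on the axis of the first, so the field there is axial: E₁ = 2kp₁/r³ along +x.
E₁ = 2(8.99×10⁹)(7.16×10⁻¹⁰)/(2.30)³ = 1.058 N/C.
Torque on the second dipole: τ = p₂ E₁ sinθ.
τ = (3.31×10⁻¹¹)(1.058)·sin50° = 2.683×10⁻¹¹ N·m.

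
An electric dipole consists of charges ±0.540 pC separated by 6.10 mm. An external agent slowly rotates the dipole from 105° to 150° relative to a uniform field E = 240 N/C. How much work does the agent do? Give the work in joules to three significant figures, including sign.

W ≈ 4.80×10⁻¹³ J

Dipole moment p = qd = (5.40×10⁻¹³ C)(0.00610 m) = 3.294×10⁻¹⁵ C·m.
W_ext = ΔU = U(θ₂) − U(θ₁) = −pE cosθ₂ − (−pE cosθ₁) = pE(cosθ₁ − cosθ₂).
W = (3.294×10⁻¹⁵)(240)·(cos105° − cos150°) = (7.906×10⁻¹³)·(+0.6072) = 4.800×10⁻¹³ J.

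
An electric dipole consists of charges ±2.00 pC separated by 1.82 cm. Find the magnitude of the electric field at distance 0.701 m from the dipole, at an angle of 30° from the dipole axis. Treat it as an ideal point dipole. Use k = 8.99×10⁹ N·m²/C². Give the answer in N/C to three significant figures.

E ≈ 0.00171 N/C

Dipole moment p = qd = (2.00×10⁻¹² C)(0.0182 m) = 3.64×10⁻¹⁴ C·m.
At angle θ the dipole field magnitude is E = (kp/r³)·√(1 + 3cos²θ).
kp/r³ = (8.99×10⁹)(3.64×10⁻¹⁴) / (0.701)³ = 9.500×10⁻⁴ N/C.
√(1 + 3cos²30°) = √(1 + 3·0.7500) = √3.2500 ≈ 1.8028.
E ≈ 9.500×10⁻⁴ × 1.803 = 0.001713 N/C.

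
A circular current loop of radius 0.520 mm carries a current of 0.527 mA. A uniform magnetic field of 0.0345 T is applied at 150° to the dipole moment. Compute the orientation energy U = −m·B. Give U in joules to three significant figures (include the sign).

U ≈ 1.34×10⁻¹¹ J

Magnetic moment m = IA = Iπa² = (5.27×10⁻⁴)·π·(5.20×10⁻⁴)² = 4.477×10⁻¹⁰ A·m².
U = −m·B = −mB cosθ.
U = −(4.477×10⁻¹⁰)(0.0345)·cos150° = 1.338×10⁻¹¹ J.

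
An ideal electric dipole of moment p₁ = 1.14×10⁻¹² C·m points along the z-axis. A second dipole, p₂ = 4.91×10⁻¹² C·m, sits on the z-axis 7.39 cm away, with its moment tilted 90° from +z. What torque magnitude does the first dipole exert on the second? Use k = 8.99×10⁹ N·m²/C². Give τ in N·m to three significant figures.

The second dipole sits on the axis of the first, so the field there is axial: E₁ = 2kp₁/r³ along +z.
E₁ = 2(8.99×10⁹)(1.14×10⁻¹²)/(0.0739)³ = 50.79 N/C.
Torque on the second dipole: τ = p₂ E₁ sinθ.
τ = (4.91×10⁻¹²)(50.79)·sin90° = 2.494×10⁻¹⁰ N·m.

τ ≈ 2.49×10⁻¹⁰ N·m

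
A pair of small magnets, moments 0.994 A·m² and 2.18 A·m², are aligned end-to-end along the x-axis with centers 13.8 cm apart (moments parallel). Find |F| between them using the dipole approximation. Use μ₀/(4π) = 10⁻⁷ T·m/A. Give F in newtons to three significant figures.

On-axis B of dipole 1: B = (μ₀/4π)·2m₁/r³. Force on dipole 2: F = m₂·dB/dr.
dB/dr = −(μ₀/4π)·6m₁/r⁴, so |F| = (μ₀/4π)·6m₁m₂/r⁴.
F = 6(10⁻⁷)(0.994)(2.18)/(0.138)⁴ = 0.003585 N.

F ≈ 0.00358 N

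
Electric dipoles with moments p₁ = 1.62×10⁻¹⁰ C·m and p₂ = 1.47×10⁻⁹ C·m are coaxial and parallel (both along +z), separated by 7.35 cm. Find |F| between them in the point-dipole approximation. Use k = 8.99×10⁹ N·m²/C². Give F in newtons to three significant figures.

On-axis field of dipole 1 at distance r: E = 2kp₁/r³. Force on dipole 2 is F = p₂·dE/dr (gradient along axis).
dE/dr = −6kp₁/r⁴, so |F| = 6kp₁p₂/r⁴ (attractive for aligned moments).
F = 6(8.99×10⁹)(1.62×10⁻¹⁰)(1.47×10⁻⁹)/(0.0735)⁴ = 4.401×10⁻⁴ N.

F ≈ 4.40×10⁻⁴ N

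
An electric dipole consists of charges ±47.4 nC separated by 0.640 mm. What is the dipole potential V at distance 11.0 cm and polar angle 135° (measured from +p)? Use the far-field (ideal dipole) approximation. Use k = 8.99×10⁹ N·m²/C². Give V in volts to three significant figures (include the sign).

V ≈ -15.9 V

Dipole moment p = qd = (4.74×10⁻⁸ C)(6.40×10⁻⁴ m) = 3.034×10⁻¹¹ C·m.
The dipole potential is V = kp cosθ / r².
V = (8.99×10⁹)(3.034×10⁻¹¹)·cos135° / (0.110)² = -15.94 V.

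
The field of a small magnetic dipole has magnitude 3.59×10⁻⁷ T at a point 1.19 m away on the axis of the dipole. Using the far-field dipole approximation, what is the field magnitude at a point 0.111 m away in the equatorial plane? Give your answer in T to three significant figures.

Dipole fields scale as 1/r³ in the far field.
The axial field is twice the equatorial field at the same r, so the geometry factor is 1/2.
B₂ = B₁ · (1/2) · (r₁/r₂)³ = 3.59×10⁻⁷ · 0.5 · (1.19/0.111)³.
(r₁/r₂)³ = (10.72)³ = 1232.
B₂ ≈ 2.212×10⁻⁴ T.

B ≈ 2.21×10⁻⁴ T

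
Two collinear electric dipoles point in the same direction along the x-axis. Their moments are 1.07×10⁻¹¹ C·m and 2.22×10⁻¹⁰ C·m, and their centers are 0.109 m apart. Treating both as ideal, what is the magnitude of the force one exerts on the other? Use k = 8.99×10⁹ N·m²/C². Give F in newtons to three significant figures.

On-axis field of dipole 1 at distance r: E = 2kp₁/r³. Force on dipole 2 is F = p₂·dE/dr (gradient along axis).
dE/dr = −6kp₁/r⁴, so |F| = 6kp₁p₂/r⁴ (attractive for aligned moments).
F = 6(8.99×10⁹)(1.07×10⁻¹¹)(2.22×10⁻¹⁰)/(0.109)⁴ = 9.077×10⁻⁷ N.

F ≈ 9.08×10⁻⁷ N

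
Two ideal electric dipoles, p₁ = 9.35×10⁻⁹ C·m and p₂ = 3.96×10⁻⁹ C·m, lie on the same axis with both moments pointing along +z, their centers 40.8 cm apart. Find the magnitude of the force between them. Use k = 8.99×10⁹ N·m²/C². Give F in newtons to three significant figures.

F ≈ 7.21×10⁻⁵ N

On-axis field of dipole 1 at distance r: E = 2kp₁/r³. Force on dipole 2 is F = p₂·dE/dr (gradient along axis).
dE/dr = −6kp₁/r⁴, so |F| = 6kp₁p₂/r⁴ (attractive for aligned moments).
F = 6(8.99×10⁹)(9.35×10⁻⁹)(3.96×10⁻⁹)/(0.408)⁴ = 7.207×10⁻⁵ N.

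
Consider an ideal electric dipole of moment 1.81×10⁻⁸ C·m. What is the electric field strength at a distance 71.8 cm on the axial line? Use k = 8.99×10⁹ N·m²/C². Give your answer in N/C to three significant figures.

E ≈ 879 N/C

On the dipole axis E = 2kp/r³.
E = 2·(8.99×10⁹)(1.81×10⁻⁸) / (0.718)³ = 879.2 N/C.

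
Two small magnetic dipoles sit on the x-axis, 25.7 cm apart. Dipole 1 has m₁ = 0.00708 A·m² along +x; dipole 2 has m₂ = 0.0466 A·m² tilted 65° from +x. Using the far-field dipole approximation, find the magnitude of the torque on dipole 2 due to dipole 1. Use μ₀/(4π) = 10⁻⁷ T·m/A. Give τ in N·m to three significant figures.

Dipole B is on the axis of dipole A, so B₁ there is axial: B₁ = (μ₀/4π)·2m₁/r³ along +x.
B₁ = 2(10⁻⁷)(0.00708)/(0.257)³ = 8.342×10⁻⁸ T.
τ = m₂ B₁ sinθ.
τ = (0.0466)(8.342×10⁻⁸)·sin65° = 3.523×10⁻⁹ N·m.

τ ≈ 3.52×10⁻⁹ N·m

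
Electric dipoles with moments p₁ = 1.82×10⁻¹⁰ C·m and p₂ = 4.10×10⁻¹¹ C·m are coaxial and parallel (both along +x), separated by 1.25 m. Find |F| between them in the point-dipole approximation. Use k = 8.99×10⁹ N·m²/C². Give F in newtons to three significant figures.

On-axis field of dipole 1 at distance r: E = 2kp₁/r³. Force on dipole 2 is F = p₂·dE/dr (gradient along axis).
dE/dr = −6kp₁/r⁴, so |F| = 6kp₁p₂/r⁴ (attractive for aligned moments).
F = 6(8.99×10⁹)(1.82×10⁻¹⁰)(4.10×10⁻¹¹)/(1.25)⁴ = 1.649×10⁻¹⁰ N.

F ≈ 1.65×10⁻¹⁰ N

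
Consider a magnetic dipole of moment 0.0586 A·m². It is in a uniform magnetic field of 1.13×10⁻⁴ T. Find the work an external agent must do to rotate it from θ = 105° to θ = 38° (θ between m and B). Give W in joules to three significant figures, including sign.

W_ext = ΔU = −mB cosθ₂ + mB cosθ₁ = mB(cosθ₁ − cosθ₂).
W = (0.0586)(1.13×10⁻⁴)·(cos105° − cos38°) = (6.622×10⁻⁶)·(-1.0468) = -6.932×10⁻⁶ J.

W ≈ -6.93×10⁻⁶ J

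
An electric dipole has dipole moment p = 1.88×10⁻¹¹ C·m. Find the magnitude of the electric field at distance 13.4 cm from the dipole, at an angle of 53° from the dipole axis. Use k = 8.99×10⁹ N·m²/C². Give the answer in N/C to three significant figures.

At angle θ the dipole field magnitude is E = (kp/r³)·√(1 + 3cos²θ).
kp/r³ = (8.99×10⁹)(1.88×10⁻¹¹) / (0.134)³ = 70.24 N/C.
√(1 + 3cos²53°) = √(1 + 3·0.3622) = √2.0865 ≈ 1.4445.
E ≈ 70.24 × 1.444 = 101.5 N/C.

E ≈ 101 N/C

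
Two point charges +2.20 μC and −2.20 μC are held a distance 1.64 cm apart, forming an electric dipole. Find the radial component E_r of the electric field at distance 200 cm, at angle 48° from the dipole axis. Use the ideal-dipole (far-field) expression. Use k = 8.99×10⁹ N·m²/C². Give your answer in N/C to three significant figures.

Dipole moment p = qd = (2.20×10⁻⁶ C)(0.0164 m) = 3.608×10⁻⁸ C·m.
For a dipole, E_r = (2kp cosθ)/r³.
kp/r³ = (8.99×10⁹)(3.608×10⁻⁸)/(2.00)³ = 40.54 N/C.
E_r = 2·40.54·cos48° = 54.26 N/C.

E_r ≈ 54.3 N/C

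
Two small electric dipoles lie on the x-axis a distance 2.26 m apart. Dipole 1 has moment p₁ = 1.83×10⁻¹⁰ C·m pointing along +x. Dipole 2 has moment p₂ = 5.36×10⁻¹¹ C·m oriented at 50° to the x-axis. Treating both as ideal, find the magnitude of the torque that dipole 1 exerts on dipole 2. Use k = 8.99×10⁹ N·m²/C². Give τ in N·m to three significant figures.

The second dipole sits on the axis of the first, so the field there is axial: E₁ = 2kp₁/r³ along +x.
E₁ = 2(8.99×10⁹)(1.83×10⁻¹⁰)/(2.26)³ = 0.2850 N/C.
Torque on the second dipole: τ = p₂ E₁ sinθ.
τ = (5.36×10⁻¹¹)(0.2850)·sin50° = 1.170×10⁻¹¹ N·m.

τ ≈ 1.17×10⁻¹¹ N·m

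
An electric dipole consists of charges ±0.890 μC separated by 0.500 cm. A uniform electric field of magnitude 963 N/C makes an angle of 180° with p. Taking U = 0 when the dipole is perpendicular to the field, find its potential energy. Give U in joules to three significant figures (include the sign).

U ≈ 4.29×10⁻⁶ J

Dipole moment p = qd = (8.90×10⁻⁷ C)(0.00500 m) = 4.45×10⁻⁹ C·m.
U = −p·E = −pE cosθ.
U = −(4.45×10⁻⁹)(963)·cos180° = 4.285×10⁻⁶ J.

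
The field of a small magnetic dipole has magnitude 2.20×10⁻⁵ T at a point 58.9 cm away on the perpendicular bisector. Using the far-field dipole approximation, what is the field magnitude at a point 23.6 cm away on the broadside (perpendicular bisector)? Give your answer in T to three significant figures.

Dipole fields scale as 1/r³ in the far field; the geometry is the same at both points.
B₂ = B₁ · (r₁/r₂)³ = 2.20×10⁻⁵ · (58.9/23.6)³.
(r₁/r₂)³ = (2.496)³ = 15.55.
B₂ ≈ 3.420×10⁻⁴ T.

B ≈ 3.42×10⁻⁴ T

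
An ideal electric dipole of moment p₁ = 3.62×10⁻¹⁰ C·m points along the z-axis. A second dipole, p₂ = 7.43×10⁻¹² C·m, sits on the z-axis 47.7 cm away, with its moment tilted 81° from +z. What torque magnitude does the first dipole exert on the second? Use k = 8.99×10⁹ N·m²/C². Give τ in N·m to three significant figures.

τ ≈ 4.40×10⁻¹⁰ N·m

The second dipole sits on the axis of the first, so the field there is axial: E₁ = 2kp₁/r³ along +z.
E₁ = 2(8.99×10⁹)(3.62×10⁻¹⁰)/(0.477)³ = 59.97 N/C.
Torque on the second dipole: τ = p₂ E₁ sinθ.
τ = (7.43×10⁻¹²)(59.97)·sin81° = 4.401×10⁻¹⁰ N·m.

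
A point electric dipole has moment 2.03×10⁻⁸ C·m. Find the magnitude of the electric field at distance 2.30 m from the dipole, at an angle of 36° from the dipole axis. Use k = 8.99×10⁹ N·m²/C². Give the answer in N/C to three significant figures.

At angle θ the dipole field magnitude is E = (kp/r³)·√(1 + 3cos²θ).
kp/r³ = (8.99×10⁹)(2.03×10⁻⁸) / (2.30)³ = 15.00 N/C.
√(1 + 3cos²36°) = √(1 + 3·0.6545) = √2.9635 ≈ 1.7215.
E ≈ 15.00 × 1.721 = 25.82 N/C.

E ≈ 25.8 N/C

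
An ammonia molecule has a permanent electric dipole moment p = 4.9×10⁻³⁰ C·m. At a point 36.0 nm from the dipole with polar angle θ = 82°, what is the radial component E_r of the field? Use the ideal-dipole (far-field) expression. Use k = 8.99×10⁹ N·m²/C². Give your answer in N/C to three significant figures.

For a dipole, E_r = (2kp cosθ)/r³.
kp/r³ = (8.99×10⁹)(4.90×10⁻³⁰)/(3.60×10⁻⁸)³ = 944.2 N/C.
E_r = 2·944.2·cos82° = 262.8 N/C.

E_r ≈ 263 N/C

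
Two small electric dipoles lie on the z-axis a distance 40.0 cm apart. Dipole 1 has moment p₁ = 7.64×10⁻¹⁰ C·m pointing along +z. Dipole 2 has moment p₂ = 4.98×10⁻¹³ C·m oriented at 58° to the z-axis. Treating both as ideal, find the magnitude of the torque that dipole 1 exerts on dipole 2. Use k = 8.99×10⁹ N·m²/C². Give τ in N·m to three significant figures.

The second dipole sits on the axis of the first, so the field there is axial: E₁ = 2kp₁/r³ along +z.
E₁ = 2(8.99×10⁹)(7.64×10⁻¹⁰)/(0.400)³ = 214.6 N/C.
Torque on the second dipole: τ = p₂ E₁ sinθ.
τ = (4.98×10⁻¹³)(214.6)·sin58° = 9.065×10⁻¹¹ N·m.

τ ≈ 9.06×10⁻¹¹ N·m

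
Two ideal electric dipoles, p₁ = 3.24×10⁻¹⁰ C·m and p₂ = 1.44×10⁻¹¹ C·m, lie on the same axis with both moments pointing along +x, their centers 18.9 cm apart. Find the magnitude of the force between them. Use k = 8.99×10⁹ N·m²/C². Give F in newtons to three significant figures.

F ≈ 1.97×10⁻⁷ N

On-axis field of dipole 1 at distance r: E = 2kp₁/r³. Force on dipole 2 is F = p₂·dE/dr (gradient along axis).
dE/dr = −6kp₁/r⁴, so |F| = 6kp₁p₂/r⁴ (attractive for aligned moments).
F = 6(8.99×10⁹)(3.24×10⁻¹⁰)(1.44×10⁻¹¹)/(0.189)⁴ = 1.972×10⁻⁷ N.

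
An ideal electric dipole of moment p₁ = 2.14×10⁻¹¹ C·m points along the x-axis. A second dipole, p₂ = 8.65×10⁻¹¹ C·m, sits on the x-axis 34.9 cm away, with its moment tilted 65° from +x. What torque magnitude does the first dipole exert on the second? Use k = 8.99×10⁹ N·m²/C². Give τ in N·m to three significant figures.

τ ≈ 7.10×10⁻¹⁰ N·m

The second dipole sits on the axis of the first, so the field there is axial: E₁ = 2kp₁/r³ along +x.
E₁ = 2(8.99×10⁹)(2.14×10⁻¹¹)/(0.349)³ = 9.052 N/C.
Torque on the second dipole: τ = p₂ E₁ sinθ.
τ = (8.65×10⁻¹¹)(9.052)·sin65° = 7.096×10⁻¹⁰ N·m.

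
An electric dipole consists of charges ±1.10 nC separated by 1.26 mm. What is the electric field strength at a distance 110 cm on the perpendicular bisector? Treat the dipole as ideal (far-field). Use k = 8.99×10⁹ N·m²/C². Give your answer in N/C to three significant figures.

Dipole moment p = qd = (1.10×10⁻⁹ C)(0.00126 m) = 1.386×10⁻¹² C·m.
In the equatorial plane E = kp/r³.
E = (8.99×10⁹)(1.386×10⁻¹²) / (1.10)³ = 0.009361 N/C.

E ≈ 0.00936 N/C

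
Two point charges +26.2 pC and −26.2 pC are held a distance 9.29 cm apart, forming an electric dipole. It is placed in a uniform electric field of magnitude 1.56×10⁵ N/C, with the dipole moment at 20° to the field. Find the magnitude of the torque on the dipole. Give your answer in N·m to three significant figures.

Dipole moment p = qd = (2.62×10⁻¹¹ C)(0.0929 m) = 2.434×10⁻¹² C·m.
Torque on an electric dipole: τ = pE sinθ.
τ = (2.434×10⁻¹²)(1.56×10⁵)·sin20° = 1.299×10⁻⁷ N·m.

τ ≈ 1.30×10⁻⁷ N·m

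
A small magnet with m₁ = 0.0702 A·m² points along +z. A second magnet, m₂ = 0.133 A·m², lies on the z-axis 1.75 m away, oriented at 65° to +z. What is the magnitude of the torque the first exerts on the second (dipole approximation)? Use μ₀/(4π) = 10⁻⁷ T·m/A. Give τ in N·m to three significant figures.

Dipole B is on the axis of dipole A, so B₁ there is axial: B₁ = (μ₀/4π)·2m₁/r³ along +z.
B₁ = 2(10⁻⁷)(0.0702)/(1.75)³ = 2.620×10⁻⁹ T.
τ = m₂ B₁ sinθ.
τ = (0.133)(2.620×10⁻⁹)·sin65° = 3.158×10⁻¹⁰ N·m.

τ ≈ 3.16×10⁻¹⁰ N·m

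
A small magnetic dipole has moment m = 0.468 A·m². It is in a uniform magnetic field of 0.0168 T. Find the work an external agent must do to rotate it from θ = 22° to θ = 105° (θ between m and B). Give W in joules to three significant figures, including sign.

W ≈ 0.00932 J

W_ext = ΔU = −mB cosθ₂ + mB cosθ₁ = mB(cosθ₁ − cosθ₂).
W = (0.468)(0.0168)·(cos22° − cos105°) = (0.007862)·(+1.1860) = 0.009325 J.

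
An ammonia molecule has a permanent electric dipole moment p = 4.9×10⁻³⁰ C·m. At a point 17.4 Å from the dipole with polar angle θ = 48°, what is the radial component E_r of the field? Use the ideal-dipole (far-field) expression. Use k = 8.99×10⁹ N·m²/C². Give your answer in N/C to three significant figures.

E_r ≈ 1.12×10⁷ N/C

For a dipole, E_r = (2kp cosθ)/r³.
kp/r³ = (8.99×10⁹)(4.90×10⁻³⁰)/(1.74×10⁻⁹)³ = 8.362×10⁶ N/C.
E_r = 2·8.362×10⁶·cos48° = 1.119×10⁷ N/C.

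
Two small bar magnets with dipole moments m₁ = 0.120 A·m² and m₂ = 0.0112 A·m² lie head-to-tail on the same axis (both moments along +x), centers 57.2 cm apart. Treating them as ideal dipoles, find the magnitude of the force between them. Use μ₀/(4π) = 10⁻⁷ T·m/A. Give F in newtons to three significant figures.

On-axis B of dipole 1: B = (μ₀/4π)·2m₁/r³. Force on dipole 2: F = m₂·dB/dr.
dB/dr = −(μ₀/4π)·6m₁/r⁴, so |F| = (μ₀/4π)·6m₁m₂/r⁴.
F = 6(10⁻⁷)(0.120)(0.0112)/(0.572)⁴ = 7.533×10⁻⁹ N.

F ≈ 7.53×10⁻⁹ N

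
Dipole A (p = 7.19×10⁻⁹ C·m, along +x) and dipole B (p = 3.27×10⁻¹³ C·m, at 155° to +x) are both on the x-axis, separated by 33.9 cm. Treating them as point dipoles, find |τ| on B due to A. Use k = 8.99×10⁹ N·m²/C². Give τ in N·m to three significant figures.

The second dipole sits on the axis of the first, so the field there is axial: E₁ = 2kp₁/r³ along +x.
E₁ = 2(8.99×10⁹)(7.19×10⁻⁹)/(0.339)³ = 3318 N/C.
Torque on the second dipole: τ = p₂ E₁ sinθ.
τ = (3.27×10⁻¹³)(3318)·sin155° = 4.586×10⁻¹⁰ N·m.

τ ≈ 4.59×10⁻¹⁰ N·m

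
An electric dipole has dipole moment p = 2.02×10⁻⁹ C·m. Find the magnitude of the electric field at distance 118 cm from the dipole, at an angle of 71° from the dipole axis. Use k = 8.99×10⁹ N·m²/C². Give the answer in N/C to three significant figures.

At angle θ the dipole field magnitude is E = (kp/r³)·√(1 + 3cos²θ).
kp/r³ = (8.99×10⁹)(2.02×10⁻⁹) / (1.18)³ = 11.05 N/C.
√(1 + 3cos²71°) = √(1 + 3·0.1060) = √1.3180 ≈ 1.1480.
E ≈ 11.05 × 1.148 = 12.69 N/C.

E ≈ 12.7 N/C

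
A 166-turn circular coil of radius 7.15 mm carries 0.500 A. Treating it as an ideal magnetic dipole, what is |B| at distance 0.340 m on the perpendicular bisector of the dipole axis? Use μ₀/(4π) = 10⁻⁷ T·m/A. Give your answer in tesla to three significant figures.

m = NIA = NIπa² = 166·(0.500)·π·(0.00715)² = 0.01333 A·m².
In the equatorial plane B = (μ₀/4π)·m/r³ (half the axial value).
B = (10⁻⁷)·(0.01333) / (0.340)³ = 3.392×10⁻⁸ T.

B ≈ 3.39×10⁻⁸ T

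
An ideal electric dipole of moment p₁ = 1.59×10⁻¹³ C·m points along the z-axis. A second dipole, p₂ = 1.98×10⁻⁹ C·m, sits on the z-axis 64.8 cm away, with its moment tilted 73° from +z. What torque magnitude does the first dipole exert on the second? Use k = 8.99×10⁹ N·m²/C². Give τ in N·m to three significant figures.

τ ≈ 1.99×10⁻¹¹ N·m

The second dipole sits on the axis of the first, so the field there is axial: E₁ = 2kp₁/r³ along +z.
E₁ = 2(8.99×10⁹)(1.59×10⁻¹³)/(0.648)³ = 0.01051 N/C.
Torque on the second dipole: τ = p₂ E₁ sinθ.
τ = (1.98×10⁻⁹)(0.01051)·sin73° = 1.989×10⁻¹¹ N·m.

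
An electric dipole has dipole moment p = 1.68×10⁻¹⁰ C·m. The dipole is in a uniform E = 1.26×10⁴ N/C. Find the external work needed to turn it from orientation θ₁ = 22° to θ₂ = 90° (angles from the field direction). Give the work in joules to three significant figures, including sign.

W ≈ 1.96×10⁻⁶ J

W_ext = ΔU = U(θ₂) − U(θ₁) = −pE cosθ₂ − (−pE cosθ₁) = pE(cosθ₁ − cosθ₂).
W = (1.68×10⁻¹⁰)(1.26×10⁴)·(cos22° − cos90°) = (2.117×10⁻⁶)·(+0.9272) = 1.963×10⁻⁶ J.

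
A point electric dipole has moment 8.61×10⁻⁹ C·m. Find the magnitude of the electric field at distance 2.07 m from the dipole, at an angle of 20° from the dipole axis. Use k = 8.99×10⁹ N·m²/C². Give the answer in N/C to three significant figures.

E ≈ 16.7 N/C

At angle θ the dipole field magnitude is E = (kp/r³)·√(1 + 3cos²θ).
kp/r³ = (8.99×10⁹)(8.61×10⁻⁹) / (2.07)³ = 8.727 N/C.
√(1 + 3cos²20°) = √(1 + 3·0.8830) = √3.6491 ≈ 1.9103.
E ≈ 8.727 × 1.910 = 16.67 N/C.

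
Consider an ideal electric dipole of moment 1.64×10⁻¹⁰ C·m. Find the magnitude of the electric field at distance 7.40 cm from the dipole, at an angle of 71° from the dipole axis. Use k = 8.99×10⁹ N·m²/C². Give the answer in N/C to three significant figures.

E ≈ 4180 N/C

At angle θ the dipole field magnitude is E = (kp/r³)·√(1 + 3cos²θ).
kp/r³ = (8.99×10⁹)(1.64×10⁻¹⁰) / (0.0740)³ = 3638 N/C.
√(1 + 3cos²71°) = √(1 + 3·0.1060) = √1.3180 ≈ 1.1480.
E ≈ 3638 × 1.148 = 4177 N/C.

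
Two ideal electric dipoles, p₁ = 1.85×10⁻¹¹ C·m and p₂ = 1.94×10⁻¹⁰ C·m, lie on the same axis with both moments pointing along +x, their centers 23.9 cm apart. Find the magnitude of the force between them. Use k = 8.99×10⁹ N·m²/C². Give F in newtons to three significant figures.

On-axis field of dipole 1 at distance r: E = 2kp₁/r³. Force on dipole 2 is F = p₂·dE/dr (gradient along axis).
dE/dr = −6kp₁/r⁴, so |F| = 6kp₁p₂/r⁴ (attractive for aligned moments).
F = 6(8.99×10⁹)(1.85×10⁻¹¹)(1.94×10⁻¹⁰)/(0.239)⁴ = 5.933×10⁻⁸ N.

F ≈ 5.93×10⁻⁸ N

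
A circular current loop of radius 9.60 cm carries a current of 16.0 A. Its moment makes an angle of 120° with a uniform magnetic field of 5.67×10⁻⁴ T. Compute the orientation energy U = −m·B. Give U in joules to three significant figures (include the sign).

U ≈ 1.31×10⁻⁴ J

Magnetic moment m = IA = Iπa² = (16.0)·π·(0.0960)² = 0.4632 A·m².
U = −m·B = −mB cosθ.
U = −(0.4632)(5.67×10⁻⁴)·cos120° = 1.313×10⁻⁴ J.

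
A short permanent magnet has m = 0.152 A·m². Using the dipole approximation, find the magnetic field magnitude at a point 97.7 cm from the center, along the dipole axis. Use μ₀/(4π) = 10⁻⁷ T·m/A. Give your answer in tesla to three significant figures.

B ≈ 3.26×10⁻⁸ T

On axis B = (μ₀/4π)·2m/r³.
B = 2·(10⁻⁷)·(0.152) / (0.977)³ = 3.260×10⁻⁸ T.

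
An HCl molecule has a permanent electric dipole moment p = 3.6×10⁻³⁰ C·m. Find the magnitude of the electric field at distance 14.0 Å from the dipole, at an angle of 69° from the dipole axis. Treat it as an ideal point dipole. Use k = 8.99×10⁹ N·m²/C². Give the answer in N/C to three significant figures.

At angle θ the dipole field magnitude is E = (kp/r³)·√(1 + 3cos²θ).
kp/r³ = (8.99×10⁹)(3.60×10⁻³⁰) / (1.40×10⁻⁹)³ = 1.179×10⁷ N/C.
√(1 + 3cos²69°) = √(1 + 3·0.1284) = √1.3853 ≈ 1.1770.
E ≈ 1.179×10⁷ × 1.177 = 1.388×10⁷ N/C.

E ≈ 1.39×10⁷ N/C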